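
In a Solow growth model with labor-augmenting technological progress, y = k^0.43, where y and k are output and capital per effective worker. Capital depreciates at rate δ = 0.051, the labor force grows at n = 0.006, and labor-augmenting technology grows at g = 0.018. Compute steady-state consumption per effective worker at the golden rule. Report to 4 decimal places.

The effective depreciation rate is n + g + δ = 0.006 + 0.018 + 0.051 = 0.075.
Maximizing c = f(k) − (n+g+δ)·k gives f'(k) = n+g+δ, i.e. 0.43·k^(0.43−1) = 0.075, so k_gold = (0.43/0.075)^(1/0.57) ≈ 21.4062.
y_gold = 21.4062^0.43 ≈ 3.7336.
c_gold = y_gold − (n+g+δ)·k_gold = 3.7336 − 0.075·21.4062 ≈ 2.1282.

c_gold ≈ 2.1282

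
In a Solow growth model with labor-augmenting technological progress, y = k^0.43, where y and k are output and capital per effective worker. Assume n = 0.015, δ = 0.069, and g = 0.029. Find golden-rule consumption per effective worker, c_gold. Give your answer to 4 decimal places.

c_gold ≈ 1.5621

n + g + δ = 0.015 + 0.029 + 0.069 = 0.113.
At the golden rule the marginal product of capital equals n+g+δ: 0.43·k^(0.43−1) = 0.113. Solving, k_gold = (0.43/0.113)^(1/0.57) ≈ 10.4286.
y_gold = 10.4286^0.43 ≈ 2.7406.
c_gold = y_gold − (n+g+δ)·k_gold = 2.7406 − 0.113·10.4286 ≈ 1.5621.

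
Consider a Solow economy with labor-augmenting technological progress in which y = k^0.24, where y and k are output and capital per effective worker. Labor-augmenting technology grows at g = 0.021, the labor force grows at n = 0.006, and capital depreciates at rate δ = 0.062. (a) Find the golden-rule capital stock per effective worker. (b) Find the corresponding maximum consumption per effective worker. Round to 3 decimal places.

Capital per effective worker breaks even when investment replaces (n + g + δ)·k; here n + g + δ = 0.089.
Maximizing c = f(k) − (n+g+δ)·k gives f'(k) = n+g+δ, i.e. 0.24·k^(0.24−1) = 0.089, so k_gold = (0.24/0.089)^(1/0.76) ≈ 3.6887.
y_gold = 3.6887^0.24 ≈ 1.3679; c_gold = y_gold − 0.089·k_gold ≈ 1.0396.

(a) k_gold ≈ 3.689; (b) c_gold ≈ 1.040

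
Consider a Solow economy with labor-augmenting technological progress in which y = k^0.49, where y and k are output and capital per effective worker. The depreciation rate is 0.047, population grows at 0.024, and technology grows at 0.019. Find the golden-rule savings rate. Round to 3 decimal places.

Capital per effective worker breaks even when investment replaces (n + g + δ)·k; here n + g + δ = 0.09.
At the golden rule MPK = n+g+δ, and in any Cobb-Douglas steady state s = (n+g+δ)·k/y = MPK·k/y = capital's share 0.49.

s_gold = 0.490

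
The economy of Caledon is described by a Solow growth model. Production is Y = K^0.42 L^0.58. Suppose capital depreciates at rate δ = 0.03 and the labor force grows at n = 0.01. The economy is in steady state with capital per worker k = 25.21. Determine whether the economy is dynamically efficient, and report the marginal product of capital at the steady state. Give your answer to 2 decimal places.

Break-even investment rate: n + δ = 0.01 + 0.03 = 0.04.
MPK = 0.42·k^(0.42−1) = 0.42·25.21^(-0.58) ≈ 0.0646.
MPK > 0.04, so the economy is dynamically efficient (under-saving).

dynamically efficient; MPK ≈ 0.06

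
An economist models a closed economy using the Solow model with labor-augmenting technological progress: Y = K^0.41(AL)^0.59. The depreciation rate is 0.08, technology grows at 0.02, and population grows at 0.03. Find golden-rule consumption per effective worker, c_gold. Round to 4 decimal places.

c_gold ≈ 1.3107

Capital per effective worker breaks even when investment replaces (n + g + δ)·k; here n + g + δ = 0.13.
Maximizing c = f(k) − (n+g+δ)·k gives f'(k) = n+g+δ, i.e. 0.41·k^(0.41−1) = 0.13, so k_gold = (0.41/0.13)^(1/0.59) ≈ 7.0064.
y_gold = 7.0064^0.41 ≈ 2.2215.
c_gold = y_gold − (n+g+δ)·k_gold = 2.2215 − 0.13·7.0064 ≈ 1.3107.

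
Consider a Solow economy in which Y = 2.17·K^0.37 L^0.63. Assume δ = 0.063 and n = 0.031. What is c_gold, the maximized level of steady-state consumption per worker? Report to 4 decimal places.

c_gold ≈ 4.8183

The effective depreciation rate is n + δ = 0.031 + 0.063 = 0.094.
Maximizing c = f(k) − (n+δ)·k gives f'(k) = n+δ, i.e. 0.37·2.17·k^(0.37−1) = 0.094, so k_gold = (0.37·2.17/0.094)^(1/0.63) ≈ 30.1040.
y_gold = 2.17·30.1040^0.37 ≈ 7.6481.
c_gold = y_gold − (n+δ)·k_gold = 7.6481 − 0.094·30.1040 ≈ 4.8183.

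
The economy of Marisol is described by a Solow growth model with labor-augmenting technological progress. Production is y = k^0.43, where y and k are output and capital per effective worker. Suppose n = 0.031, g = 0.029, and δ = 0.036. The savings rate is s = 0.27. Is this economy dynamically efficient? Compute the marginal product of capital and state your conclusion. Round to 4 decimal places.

dynamically efficient; MPK ≈ 0.1529

Capital per effective worker breaks even when investment replaces (n + g + δ)·k; here n + g + δ = 0.096.
Steady-state k*: s·k^0.43 = 0.096·k gives k* = (0.27/0.096)^(1/0.57) ≈ 6.1359.
MPK = 0.43·6.1359^(-0.57) ≈ 0.1529.
MPK > n+g+δ = 0.096, so the economy is dynamically efficient (under-saving).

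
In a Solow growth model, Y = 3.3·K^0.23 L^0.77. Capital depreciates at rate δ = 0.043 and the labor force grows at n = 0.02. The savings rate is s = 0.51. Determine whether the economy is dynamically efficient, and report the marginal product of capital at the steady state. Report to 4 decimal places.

dynamically inefficient; MPK ≈ 0.0284

n + δ = 0.02 + 0.043 = 0.063.
Steady-state k*: s·A·k^0.23 = 0.063·k gives k* = (0.51·3.3/0.063)^(1/0.77) ≈ 71.2711.
MPK = 0.23·3.3·71.2711^(-0.77) ≈ 0.0284.
MPK < n+δ = 0.063, so the economy is dynamically inefficient (over-saving).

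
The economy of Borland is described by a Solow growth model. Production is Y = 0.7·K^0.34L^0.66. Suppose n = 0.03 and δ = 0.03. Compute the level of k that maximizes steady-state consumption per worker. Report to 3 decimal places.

n + δ = 0.03 + 0.03 = 0.06.
Maximizing c = f(k) − (n+δ)·k gives f'(k) = n+δ, i.e. 0.34·0.7·k^(0.34−1) = 0.06, so k_gold = (0.34·0.7/0.06)^(1/0.66) ≈ 8.0669.

k_gold ≈ 8.067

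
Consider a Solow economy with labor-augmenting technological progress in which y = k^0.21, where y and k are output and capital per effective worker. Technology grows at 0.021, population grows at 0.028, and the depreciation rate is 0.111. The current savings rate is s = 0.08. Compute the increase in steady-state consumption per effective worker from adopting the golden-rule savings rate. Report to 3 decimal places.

Δc ≈ 0.084

n + g + δ = 0.028 + 0.021 + 0.111 = 0.16.
Current steady state (s = 0.08): k* = (0.08/0.16)^(1/0.79) ≈ 0.4159, y* = 0.4159^0.21 ≈ 0.8317, c* = (1−0.08)·0.8317 ≈ 0.7652.
At the golden rule the marginal product of capital equals n+g+δ: 0.21·k^(0.21−1) = 0.16. Solving, k_gold = (0.21/0.16)^(1/0.79) ≈ 1.4109.
y_gold = 1.4109^0.21 ≈ 1.0750, c_gold = y_gold − 0.16·k_gold ≈ 0.8492.
Gain: Δc = 0.8492 − 0.7652 ≈ 0.0840.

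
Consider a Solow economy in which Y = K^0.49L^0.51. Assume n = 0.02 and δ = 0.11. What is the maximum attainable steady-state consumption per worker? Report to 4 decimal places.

Break-even investment rate: n + δ = 0.02 + 0.11 = 0.13.
At the golden rule the marginal product of capital equals n+δ: 0.49·k^(0.49−1) = 0.13. Solving, k_gold = (0.49/0.13)^(1/0.51) ≈ 13.4868.
y_gold = 13.4868^0.49 ≈ 3.5781.
c_gold = y_gold − (n+δ)·k_gold = 3.5781 − 0.13·13.4868 ≈ 1.8248.

c_gold ≈ 1.8248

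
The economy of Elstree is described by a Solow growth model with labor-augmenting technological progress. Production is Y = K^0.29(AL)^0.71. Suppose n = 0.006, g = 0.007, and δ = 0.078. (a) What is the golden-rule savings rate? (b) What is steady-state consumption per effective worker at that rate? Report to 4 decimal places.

(a) s_gold = 0.2900; (b) c_gold ≈ 1.1399

Break-even investment rate: n + g + δ = 0.006 + 0.007 + 0.078 = 0.091.
For Cobb-Douglas, s_gold equals capital's share: s_gold = 0.29.
Maximizing c = f(k) − (n+g+δ)·k gives f'(k) = n+g+δ, i.e. 0.29·k^(0.29−1) = 0.091, so k_gold = (0.29/0.091)^(1/0.71) ≈ 5.1163.
y_gold = 5.1163^0.29 ≈ 1.6054; c_gold = (1−0.29)·y_gold ≈ 1.1399.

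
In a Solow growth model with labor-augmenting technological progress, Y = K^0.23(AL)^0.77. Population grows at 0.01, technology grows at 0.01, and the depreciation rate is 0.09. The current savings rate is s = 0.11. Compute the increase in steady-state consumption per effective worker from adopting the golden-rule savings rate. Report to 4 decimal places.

Break-even investment rate: n + g + δ = 0.01 + 0.01 + 0.09 = 0.11.
Current steady state (s = 0.11): k* = (0.11/0.11)^(1/0.77) ≈ 1.0000, y* = 1.0000^0.23 ≈ 1.0000, c* = (1−0.11)·1.0000 ≈ 0.8900.
At the golden rule the marginal product of capital equals n+g+δ: 0.23·k^(0.23−1) = 0.11. Solving, k_gold = (0.23/0.11)^(1/0.77) ≈ 2.6063.
y_gold = 2.6063^0.23 ≈ 1.2465, c_gold = y_gold − 0.11·k_gold ≈ 0.9598.
Gain: Δc = 0.9598 − 0.8900 ≈ 0.0698.

Δc ≈ 0.0698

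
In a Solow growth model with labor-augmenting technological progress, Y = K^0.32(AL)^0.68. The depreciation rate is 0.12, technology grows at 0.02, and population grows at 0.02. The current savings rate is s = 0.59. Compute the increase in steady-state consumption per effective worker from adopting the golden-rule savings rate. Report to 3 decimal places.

Break-even investment rate: n + g + δ = 0.02 + 0.02 + 0.12 = 0.16.
Current steady state (s = 0.59): k* = (0.59/0.16)^(1/0.68) ≈ 6.8144, y* = 6.8144^0.32 ≈ 1.8480, c* = (1−0.59)·1.8480 ≈ 0.7577.
Maximizing c = f(k) − (n+g+δ)·k gives f'(k) = n+g+δ, i.e. 0.32·k^(0.32−1) = 0.16, so k_gold = (0.32/0.16)^(1/0.68) ≈ 2.7713.
y_gold = 2.7713^0.32 ≈ 1.3857, c_gold = y_gold − 0.16·k_gold ≈ 0.9423.
Gain: Δc = 0.9423 − 0.7577 ≈ 0.1846.

Δc ≈ 0.185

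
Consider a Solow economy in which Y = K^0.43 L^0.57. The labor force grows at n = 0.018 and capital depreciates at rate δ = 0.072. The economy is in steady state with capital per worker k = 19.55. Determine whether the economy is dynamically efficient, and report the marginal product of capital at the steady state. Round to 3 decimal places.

dynamically inefficient; MPK ≈ 0.079

The effective depreciation rate is n + δ = 0.018 + 0.072 = 0.09.
MPK = 0.43·k^(0.43−1) = 0.43·19.55^(-0.57) ≈ 0.0790.
MPK < 0.09, so the economy is dynamically inefficient (over-saving).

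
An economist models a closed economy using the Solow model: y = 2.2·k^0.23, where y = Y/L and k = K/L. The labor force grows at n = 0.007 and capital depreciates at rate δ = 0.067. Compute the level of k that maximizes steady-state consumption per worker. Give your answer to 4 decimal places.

k_gold ≈ 12.1426

n + δ = 0.007 + 0.067 = 0.074.
Maximizing c = f(k) − (n+δ)·k gives f'(k) = n+δ, i.e. 0.23·2.2·k^(0.23−1) = 0.074, so k_gold = (0.23·2.2/0.074)^(1/0.77) ≈ 12.1426.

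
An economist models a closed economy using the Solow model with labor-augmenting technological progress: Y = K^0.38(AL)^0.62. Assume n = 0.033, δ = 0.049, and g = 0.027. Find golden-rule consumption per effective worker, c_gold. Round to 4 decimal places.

c_gold ≈ 1.3329

Break-even investment rate: n + g + δ = 0.033 + 0.027 + 0.049 = 0.109.
At the golden rule the marginal product of capital equals n+g+δ: 0.38·k^(0.38−1) = 0.109. Solving, k_gold = (0.38/0.109)^(1/0.62) ≈ 7.4950.
y_gold = 7.4950^0.38 ≈ 2.1499.
c_gold = y_gold − (n+g+δ)·k_gold = 2.1499 − 0.109·7.4950 ≈ 1.3329.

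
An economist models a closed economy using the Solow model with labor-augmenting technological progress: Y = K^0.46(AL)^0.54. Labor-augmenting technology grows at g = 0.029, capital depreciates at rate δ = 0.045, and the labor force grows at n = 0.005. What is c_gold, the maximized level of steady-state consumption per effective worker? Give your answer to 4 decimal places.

c_gold ≈ 2.4220

Capital per effective worker breaks even when investment replaces (n + g + δ)·k; here n + g + δ = 0.079.
At the golden rule the marginal product of capital equals n+g+δ: 0.46·k^(0.46−1) = 0.079. Solving, k_gold = (0.46/0.079)^(1/0.54) ≈ 26.1161.
y_gold = 26.1161^0.46 ≈ 4.4852.
c_gold = y_gold − (n+g+δ)·k_gold = 4.4852 − 0.079·26.1161 ≈ 2.4220.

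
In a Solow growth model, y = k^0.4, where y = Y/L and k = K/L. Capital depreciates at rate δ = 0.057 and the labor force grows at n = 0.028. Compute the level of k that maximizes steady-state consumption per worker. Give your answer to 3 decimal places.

k_gold ≈ 13.215

The effective depreciation rate is n + δ = 0.028 + 0.057 = 0.085.
Golden rule sets MPK = n+δ: 0.4·k^(0.4−1) = 0.085, so k_gold = (0.4/0.085)^(1/0.6) ≈ 13.2150.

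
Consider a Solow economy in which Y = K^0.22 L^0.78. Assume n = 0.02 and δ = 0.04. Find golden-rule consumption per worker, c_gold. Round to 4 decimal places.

c_gold ≈ 1.1252

n + δ = 0.02 + 0.04 = 0.06.
Maximizing c = f(k) − (n+δ)·k gives f'(k) = n+δ, i.e. 0.22·k^(0.22−1) = 0.06, so k_gold = (0.22/0.06)^(1/0.78) ≈ 5.2896.
y_gold = 5.2896^0.22 ≈ 1.4426.
c_gold = y_gold − (n+δ)·k_gold = 1.4426 − 0.06·5.2896 ≈ 1.1252.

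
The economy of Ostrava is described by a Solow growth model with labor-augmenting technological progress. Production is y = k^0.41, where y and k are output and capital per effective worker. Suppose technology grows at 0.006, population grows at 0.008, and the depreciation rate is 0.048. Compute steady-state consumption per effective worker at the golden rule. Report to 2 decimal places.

The effective depreciation rate is n + g + δ = 0.008 + 0.006 + 0.048 = 0.062.
Maximizing c = f(k) − (n+g+δ)·k gives f'(k) = n+g+δ, i.e. 0.41·k^(0.41−1) = 0.062, so k_gold = (0.41/0.062)^(1/0.59) ≈ 24.5751.
y_gold = 24.5751^0.41 ≈ 3.7162.
c_gold = y_gold − (n+g+δ)·k_gold = 3.7162 − 0.062·24.5751 ≈ 2.1926.

c_gold ≈ 2.19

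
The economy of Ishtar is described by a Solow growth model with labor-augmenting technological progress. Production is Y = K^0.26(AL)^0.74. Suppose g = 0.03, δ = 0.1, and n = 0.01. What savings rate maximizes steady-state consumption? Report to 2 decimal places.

Break-even investment rate: n + g + δ = 0.01 + 0.03 + 0.1 = 0.14.
At the golden rule MPK = n+g+δ, and in any Cobb-Douglas steady state s = (n+g+δ)·k/y = MPK·k/y = capital's share 0.26.

s_gold = 0.26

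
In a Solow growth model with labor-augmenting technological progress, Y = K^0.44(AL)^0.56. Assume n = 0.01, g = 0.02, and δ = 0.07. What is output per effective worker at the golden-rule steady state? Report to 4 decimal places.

Capital per effective worker breaks even when investment replaces (n + g + δ)·k; here n + g + δ = 0.1.
At the golden rule the marginal product of capital equals n+g+δ: 0.44·k^(0.44−1) = 0.1. Solving, k_gold = (0.44/0.1)^(1/0.56) ≈ 14.0936.
Output: y_gold = k_gold^0.44 = 14.0936^0.44 ≈ 3.2031.

y_gold ≈ 3.2031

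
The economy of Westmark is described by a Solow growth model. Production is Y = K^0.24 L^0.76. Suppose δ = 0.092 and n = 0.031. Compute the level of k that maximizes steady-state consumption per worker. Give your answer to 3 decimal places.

k_gold ≈ 2.410

The effective depreciation rate is n + δ = 0.031 + 0.092 = 0.123.
Maximizing c = f(k) − (n+δ)·k gives f'(k) = n+δ, i.e. 0.24·k^(0.24−1) = 0.123, so k_gold = (0.24/0.123)^(1/0.76) ≈ 2.4098.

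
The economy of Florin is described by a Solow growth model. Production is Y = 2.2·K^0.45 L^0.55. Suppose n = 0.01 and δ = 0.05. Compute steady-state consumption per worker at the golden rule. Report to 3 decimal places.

c_gold ≈ 11.992

The effective depreciation rate is n + δ = 0.01 + 0.05 = 0.06.
At the golden rule the marginal product of capital equals n+δ: 0.45·2.2·k^(0.45−1) = 0.06. Solving, k_gold = (0.45·2.2/0.06)^(1/0.55) ≈ 163.5337.
y_gold = 2.2·163.5337^0.45 ≈ 21.8045.
c_gold = y_gold − (n+δ)·k_gold = 21.8045 − 0.06·163.5337 ≈ 11.9925.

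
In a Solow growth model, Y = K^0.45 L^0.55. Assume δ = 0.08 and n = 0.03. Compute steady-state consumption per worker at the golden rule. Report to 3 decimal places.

Break-even investment rate: n + δ = 0.03 + 0.08 = 0.11.
Golden rule sets MPK = n+δ: 0.45·k^(0.45−1) = 0.11, so k_gold = (0.45/0.11)^(1/0.55) ≈ 12.9539.
y_gold = 12.9539^0.45 ≈ 3.1665.
c_gold = y_gold − (n+δ)·k_gold = 3.1665 − 0.11·12.9539 ≈ 1.7416.

c_gold ≈ 1.742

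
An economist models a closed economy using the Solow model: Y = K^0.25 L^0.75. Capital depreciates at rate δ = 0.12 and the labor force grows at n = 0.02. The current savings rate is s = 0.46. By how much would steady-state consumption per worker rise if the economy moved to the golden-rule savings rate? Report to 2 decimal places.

n + δ = 0.02 + 0.12 = 0.14.
Current steady state (s = 0.46): k* = (0.46/0.14)^(1/0.75) ≈ 4.8847, y* = 4.8847^0.25 ≈ 1.4867, c* = (1−0.46)·1.4867 ≈ 0.8028.
Golden rule sets MPK = n+δ: 0.25·k^(0.25−1) = 0.14, so k_gold = (0.25/0.14)^(1/0.75) ≈ 2.1665.
y_gold = 2.1665^0.25 ≈ 1.2132, c_gold = y_gold − 0.14·k_gold ≈ 0.9099.
Gain: Δc = 0.9099 − 0.8028 ≈ 0.1071.

Δc ≈ 0.11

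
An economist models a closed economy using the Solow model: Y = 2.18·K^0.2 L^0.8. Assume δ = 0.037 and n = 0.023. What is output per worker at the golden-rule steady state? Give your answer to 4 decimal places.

y_gold ≈ 3.5792

The effective depreciation rate is n + δ = 0.023 + 0.037 = 0.06.
Setting f'(k) = n+δ gives 0.2·2.18·k^(0.2−1) = 0.06, hence k_gold = (0.2·2.18/0.06)^(1/0.8) ≈ 11.9308.
Output: y_gold = 2.18·k_gold^0.2 = 2.18·11.9308^0.2 ≈ 3.5792.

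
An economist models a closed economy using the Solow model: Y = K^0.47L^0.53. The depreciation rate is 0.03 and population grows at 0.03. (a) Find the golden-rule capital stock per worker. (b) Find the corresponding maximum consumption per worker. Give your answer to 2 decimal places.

(a) k_gold ≈ 48.61; (b) c_gold ≈ 3.29

Break-even investment rate: n + δ = 0.03 + 0.03 = 0.06.
Setting f'(k) = n+δ gives 0.47·k^(0.47−1) = 0.06, hence k_gold = (0.47/0.06)^(1/0.53) ≈ 48.6062.
y_gold = 48.6062^0.47 ≈ 6.2050; c_gold = y_gold − 0.06·k_gold ≈ 3.2887.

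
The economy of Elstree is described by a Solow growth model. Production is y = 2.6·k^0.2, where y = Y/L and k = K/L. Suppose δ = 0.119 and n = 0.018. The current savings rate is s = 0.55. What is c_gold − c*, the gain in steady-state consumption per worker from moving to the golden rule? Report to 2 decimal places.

Δc ≈ 0.80

Capital per worker breaks even when investment replaces (n + δ)·k; here n + δ = 0.137.
Current steady state (s = 0.55): k* = (0.55·2.6/0.137)^(1/0.8) ≈ 18.7616, y* = 2.6·18.7616^0.2 ≈ 4.6733, c* = (1−0.55)·4.6733 ≈ 2.1030.
Setting f'(k) = n+δ gives 0.2·2.6·k^(0.2−1) = 0.137, hence k_gold = (0.2·2.6/0.137)^(1/0.8) ≈ 5.2979.
y_gold = 2.6·5.2979^0.2 ≈ 3.6291, c_gold = y_gold − 0.137·k_gold ≈ 2.9032.
Gain: Δc = 2.9032 − 2.1030 ≈ 0.8002.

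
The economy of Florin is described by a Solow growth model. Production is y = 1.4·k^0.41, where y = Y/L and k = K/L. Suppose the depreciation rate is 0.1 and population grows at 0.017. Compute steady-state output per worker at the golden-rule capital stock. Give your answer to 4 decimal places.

y_gold ≈ 4.2279

Capital per worker breaks even when investment replaces (n + δ)·k; here n + δ = 0.117.
At the golden rule the marginal product of capital equals n+δ: 0.41·1.4·k^(0.41−1) = 0.117. Solving, k_gold = (0.41·1.4/0.117)^(1/0.59) ≈ 14.8157.
Output: y_gold = 1.4·k_gold^0.41 = 1.4·14.8157^0.41 ≈ 4.2279.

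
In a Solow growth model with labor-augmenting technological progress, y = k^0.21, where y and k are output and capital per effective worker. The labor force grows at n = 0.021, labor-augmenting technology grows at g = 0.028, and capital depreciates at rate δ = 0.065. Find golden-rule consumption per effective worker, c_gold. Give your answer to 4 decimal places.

c_gold ≈ 0.9293

Break-even investment rate: n + g + δ = 0.021 + 0.028 + 0.065 = 0.114.
Setting f'(k) = n+g+δ gives 0.21·k^(0.21−1) = 0.114, hence k_gold = (0.21/0.114)^(1/0.79) ≈ 2.1669.
y_gold = 2.1669^0.21 ≈ 1.1763.
c_gold = y_gold − (n+g+δ)·k_gold = 1.1763 − 0.114·2.1669 ≈ 0.9293.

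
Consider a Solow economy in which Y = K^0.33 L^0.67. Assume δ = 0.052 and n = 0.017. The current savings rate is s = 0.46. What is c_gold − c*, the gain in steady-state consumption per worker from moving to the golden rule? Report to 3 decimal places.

The effective depreciation rate is n + δ = 0.017 + 0.052 = 0.069.
Current steady state (s = 0.46): k* = (0.46/0.069)^(1/0.67) ≈ 16.9713, y* = 16.9713^0.33 ≈ 2.5457, c* = (1−0.46)·2.5457 ≈ 1.3747.
Golden rule sets MPK = n+δ: 0.33·k^(0.33−1) = 0.069, so k_gold = (0.33/0.069)^(1/0.67) ≈ 10.3377.
y_gold = 10.3377^0.33 ≈ 2.1615, c_gold = y_gold − 0.069·k_gold ≈ 1.4482.
Gain: Δc = 1.4482 − 1.3747 ≈ 0.0735.

Δc ≈ 0.074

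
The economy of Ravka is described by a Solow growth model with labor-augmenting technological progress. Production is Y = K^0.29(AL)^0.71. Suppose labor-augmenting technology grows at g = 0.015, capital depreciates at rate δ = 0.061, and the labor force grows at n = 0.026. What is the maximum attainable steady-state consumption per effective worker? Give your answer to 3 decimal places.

c_gold ≈ 1.088

Break-even investment rate: n + g + δ = 0.026 + 0.015 + 0.061 = 0.102.
At the golden rule the marginal product of capital equals n+g+δ: 0.29·k^(0.29−1) = 0.102. Solving, k_gold = (0.29/0.102)^(1/0.71) ≈ 4.3566.
y_gold = 4.3566^0.29 ≈ 1.5323.
c_gold = y_gold − (n+g+δ)·k_gold = 1.5323 − 0.102·4.3566 ≈ 1.0880.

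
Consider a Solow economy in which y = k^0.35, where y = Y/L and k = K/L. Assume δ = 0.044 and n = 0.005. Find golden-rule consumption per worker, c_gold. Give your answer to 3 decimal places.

n + δ = 0.005 + 0.044 = 0.049.
Setting f'(k) = n+δ gives 0.35·k^(0.35−1) = 0.049, hence k_gold = (0.35/0.049)^(1/0.65) ≈ 20.5897.
y_gold = 20.5897^0.35 ≈ 2.8826.
c_gold = y_gold − (n+δ)·k_gold = 2.8826 − 0.049·20.5897 ≈ 1.8737.

c_gold ≈ 1.874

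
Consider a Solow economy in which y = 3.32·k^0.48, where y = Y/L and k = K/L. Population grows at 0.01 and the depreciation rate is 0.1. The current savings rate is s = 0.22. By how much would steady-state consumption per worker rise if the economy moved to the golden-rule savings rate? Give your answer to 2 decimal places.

n + δ = 0.01 + 0.1 = 0.11.
Current steady state (s = 0.22): k* = (0.22·3.32/0.11)^(1/0.52) ≈ 38.1147, y* = 3.32·38.1147^0.48 ≈ 19.0573, c* = (1−0.22)·19.0573 ≈ 14.8647.
At the golden rule the marginal product of capital equals n+δ: 0.48·3.32·k^(0.48−1) = 0.11. Solving, k_gold = (0.48·3.32/0.11)^(1/0.52) ≈ 170.8703.
y_gold = 3.32·170.8703^0.48 ≈ 39.1578, c_gold = y_gold − 0.11·k_gold ≈ 20.3620.
Gain: Δc = 20.3620 − 14.8647 ≈ 5.4973.

Δc ≈ 5.50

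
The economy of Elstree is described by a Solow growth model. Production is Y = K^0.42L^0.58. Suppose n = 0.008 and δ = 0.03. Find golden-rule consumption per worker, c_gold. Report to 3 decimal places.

c_gold ≈ 3.304

The effective depreciation rate is n + δ = 0.008 + 0.03 = 0.038.
Setting f'(k) = n+δ gives 0.42·k^(0.42−1) = 0.038, hence k_gold = (0.42/0.038)^(1/0.58) ≈ 62.9620.
y_gold = 62.9620^0.42 ≈ 5.6966.
c_gold = y_gold − (n+δ)·k_gold = 5.6966 − 0.038·62.9620 ≈ 3.3040.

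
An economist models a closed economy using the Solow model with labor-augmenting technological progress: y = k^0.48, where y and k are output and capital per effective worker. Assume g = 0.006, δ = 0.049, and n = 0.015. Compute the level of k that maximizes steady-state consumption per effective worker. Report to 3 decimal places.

k_gold ≈ 40.548

Capital per effective worker breaks even when investment replaces (n + g + δ)·k; here n + g + δ = 0.07.
Golden rule sets MPK = n+g+δ: 0.48·k^(0.48−1) = 0.07, so k_gold = (0.48/0.07)^(1/0.52) ≈ 40.5478.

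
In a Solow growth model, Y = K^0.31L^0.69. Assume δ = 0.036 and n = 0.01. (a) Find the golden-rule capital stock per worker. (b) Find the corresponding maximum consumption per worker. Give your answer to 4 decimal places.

(a) k_gold ≈ 15.8809; (b) c_gold ≈ 1.6260

Break-even investment rate: n + δ = 0.01 + 0.036 = 0.046.
At the golden rule the marginal product of capital equals n+δ: 0.31·k^(0.31−1) = 0.046. Solving, k_gold = (0.31/0.046)^(1/0.69) ≈ 15.8809.
y_gold = 15.8809^0.31 ≈ 2.3565; c_gold = y_gold − 0.046·k_gold ≈ 1.6260.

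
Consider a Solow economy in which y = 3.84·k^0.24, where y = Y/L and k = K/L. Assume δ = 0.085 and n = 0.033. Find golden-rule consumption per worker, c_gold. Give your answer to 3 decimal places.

c_gold ≈ 5.585

Capital per worker breaks even when investment replaces (n + δ)·k; here n + δ = 0.118.
Setting f'(k) = n+δ gives 0.24·3.84·k^(0.24−1) = 0.118, hence k_gold = (0.24·3.84/0.118)^(1/0.76) ≈ 14.9470.
y_gold = 3.84·14.9470^0.24 ≈ 7.3489.
c_gold = y_gold − (n+δ)·k_gold = 7.3489 − 0.118·14.9470 ≈ 5.5852.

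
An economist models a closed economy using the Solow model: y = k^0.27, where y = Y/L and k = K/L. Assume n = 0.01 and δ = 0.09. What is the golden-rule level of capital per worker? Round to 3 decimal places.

n + δ = 0.01 + 0.09 = 0.1.
Setting f'(k) = n+δ gives 0.27·k^(0.27−1) = 0.1, hence k_gold = (0.27/0.1)^(1/0.73) ≈ 3.8986.

k_gold ≈ 3.899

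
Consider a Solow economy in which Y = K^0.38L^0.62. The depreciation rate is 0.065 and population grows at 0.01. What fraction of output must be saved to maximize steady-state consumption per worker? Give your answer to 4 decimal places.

Capital per worker breaks even when investment replaces (n + δ)·k; here n + δ = 0.075.
At the golden rule MPK = n+δ, and in any Cobb-Douglas steady state s = (n+δ)·k/y = MPK·k/y = capital's share 0.38.

s_gold = 0.3800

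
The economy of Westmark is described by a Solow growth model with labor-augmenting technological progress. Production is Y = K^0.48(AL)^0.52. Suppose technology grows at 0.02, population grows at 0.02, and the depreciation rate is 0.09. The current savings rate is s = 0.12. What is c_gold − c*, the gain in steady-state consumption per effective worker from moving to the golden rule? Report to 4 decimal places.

n + g + δ = 0.02 + 0.02 + 0.09 = 0.13.
Current steady state (s = 0.12): k* = (0.12/0.13)^(1/0.52) ≈ 0.8573, y* = 0.8573^0.48 ≈ 0.9288, c* = (1−0.12)·0.9288 ≈ 0.8173.
Golden rule sets MPK = n+g+δ: 0.48·k^(0.48−1) = 0.13, so k_gold = (0.48/0.13)^(1/0.52) ≈ 12.3298.
y_gold = 12.3298^0.48 ≈ 3.3393, c_gold = y_gold − 0.13·k_gold ≈ 1.7365.
Gain: Δc = 1.7365 − 0.8173 ≈ 0.9191.

Δc ≈ 0.9191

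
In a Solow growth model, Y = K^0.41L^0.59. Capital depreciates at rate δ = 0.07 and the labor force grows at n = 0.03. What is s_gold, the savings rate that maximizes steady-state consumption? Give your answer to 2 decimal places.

Break-even investment rate: n + δ = 0.03 + 0.07 = 0.1.
At the golden rule MPK = n+δ, and in any Cobb-Douglas steady state s = (n+δ)·k/y = MPK·k/y = capital's share 0.41.

s_gold = 0.41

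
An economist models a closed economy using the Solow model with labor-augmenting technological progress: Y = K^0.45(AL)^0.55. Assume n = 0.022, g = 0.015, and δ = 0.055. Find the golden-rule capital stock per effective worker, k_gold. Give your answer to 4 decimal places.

The effective depreciation rate is n + g + δ = 0.022 + 0.015 + 0.055 = 0.092.
Golden rule sets MPK = n+g+δ: 0.45·k^(0.45−1) = 0.092, so k_gold = (0.45/0.092)^(1/0.55) ≈ 17.9267.

k_gold ≈ 17.9267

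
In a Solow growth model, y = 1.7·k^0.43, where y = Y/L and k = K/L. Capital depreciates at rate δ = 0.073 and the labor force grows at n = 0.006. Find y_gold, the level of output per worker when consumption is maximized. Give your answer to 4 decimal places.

y_gold ≈ 9.1076

n + δ = 0.006 + 0.073 = 0.079.
Setting f'(k) = n+δ gives 0.43·1.7·k^(0.43−1) = 0.079, hence k_gold = (0.43·1.7/0.079)^(1/0.57) ≈ 49.5731.
Output: y_gold = 1.7·k_gold^0.43 = 1.7·49.5731^0.43 ≈ 9.1076.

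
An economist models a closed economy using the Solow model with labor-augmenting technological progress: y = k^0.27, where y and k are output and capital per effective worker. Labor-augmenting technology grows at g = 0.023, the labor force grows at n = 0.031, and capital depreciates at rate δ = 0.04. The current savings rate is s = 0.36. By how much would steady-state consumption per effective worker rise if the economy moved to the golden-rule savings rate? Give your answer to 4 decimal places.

Δc ≈ 0.0268

The effective depreciation rate is n + g + δ = 0.031 + 0.023 + 0.04 = 0.094.
Current steady state (s = 0.36): k* = (0.36/0.094)^(1/0.73) ≈ 6.2932, y* = 6.2932^0.27 ≈ 1.6432, c* = (1−0.36)·1.6432 ≈ 1.0517.
Golden rule sets MPK = n+g+δ: 0.27·k^(0.27−1) = 0.094, so k_gold = (0.27/0.094)^(1/0.73) ≈ 4.2435.
y_gold = 4.2435^0.27 ≈ 1.4774, c_gold = y_gold − 0.094·k_gold ≈ 1.0785.
Gain: Δc = 1.0785 − 1.0517 ≈ 0.0268.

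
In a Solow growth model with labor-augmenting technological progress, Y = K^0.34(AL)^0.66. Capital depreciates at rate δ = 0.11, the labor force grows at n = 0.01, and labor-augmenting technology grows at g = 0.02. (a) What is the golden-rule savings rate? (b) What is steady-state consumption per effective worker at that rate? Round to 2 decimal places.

(a) s_gold = 0.34; (b) c_gold ≈ 1.04

Capital per effective worker breaks even when investment replaces (n + g + δ)·k; here n + g + δ = 0.14.
For Cobb-Douglas, s_gold equals capital's share: s_gold = 0.34.
Setting f'(k) = n+g+δ gives 0.34·k^(0.34−1) = 0.14, hence k_gold = (0.34/0.14)^(1/0.66) ≈ 3.8359.
y_gold = 3.8359^0.34 ≈ 1.5795; c_gold = (1−0.34)·y_gold ≈ 1.0425.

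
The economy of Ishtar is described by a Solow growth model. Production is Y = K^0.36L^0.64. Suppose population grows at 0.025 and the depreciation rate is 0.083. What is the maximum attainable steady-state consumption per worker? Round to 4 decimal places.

Capital per worker breaks even when investment replaces (n + δ)·k; here n + δ = 0.108.
Maximizing c = f(k) − (n+δ)·k gives f'(k) = n+δ, i.e. 0.36·k^(0.36−1) = 0.108, so k_gold = (0.36/0.108)^(1/0.64) ≈ 6.5614.
y_gold = 6.5614^0.36 ≈ 1.9684.
c_gold = y_gold − (n+δ)·k_gold = 1.9684 − 0.108·6.5614 ≈ 1.2598.

c_gold ≈ 1.2598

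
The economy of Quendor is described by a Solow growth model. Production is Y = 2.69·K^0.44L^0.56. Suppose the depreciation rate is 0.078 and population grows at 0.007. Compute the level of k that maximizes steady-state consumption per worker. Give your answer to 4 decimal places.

k_gold ≈ 110.2745

The effective depreciation rate is n + δ = 0.007 + 0.078 = 0.085.
At the golden rule the marginal product of capital equals n+δ: 0.44·2.69·k^(0.44−1) = 0.085. Solving, k_gold = (0.44·2.69/0.085)^(1/0.56) ≈ 110.2745.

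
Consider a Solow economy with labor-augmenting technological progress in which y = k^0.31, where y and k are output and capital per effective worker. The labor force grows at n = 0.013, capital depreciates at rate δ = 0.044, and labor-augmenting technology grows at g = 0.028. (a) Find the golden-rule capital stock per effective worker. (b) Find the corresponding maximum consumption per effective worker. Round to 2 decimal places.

n + g + δ = 0.013 + 0.028 + 0.044 = 0.085.
Setting f'(k) = n+g+δ gives 0.31·k^(0.31−1) = 0.085, hence k_gold = (0.31/0.085)^(1/0.69) ≈ 6.5224.
y_gold = 6.5224^0.31 ≈ 1.7884; c_gold = y_gold − 0.085·k_gold ≈ 1.2340.

(a) k_gold ≈ 6.52; (b) c_gold ≈ 1.23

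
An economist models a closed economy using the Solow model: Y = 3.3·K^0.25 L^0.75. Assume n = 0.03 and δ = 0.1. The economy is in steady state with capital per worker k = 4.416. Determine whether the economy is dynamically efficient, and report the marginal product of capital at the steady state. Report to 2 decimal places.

n + δ = 0.03 + 0.1 = 0.13.
MPK = 0.25·3.3·k^(0.25−1) = 0.25·3.3·4.416^(-0.75) ≈ 0.2708.
MPK > 0.13, so the economy is dynamically efficient (under-saving).

dynamically efficient; MPK ≈ 0.27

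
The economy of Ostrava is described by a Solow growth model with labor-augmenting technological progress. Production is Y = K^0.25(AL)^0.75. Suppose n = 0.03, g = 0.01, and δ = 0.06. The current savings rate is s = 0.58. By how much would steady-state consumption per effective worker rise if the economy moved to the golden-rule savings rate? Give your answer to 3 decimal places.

n + g + δ = 0.03 + 0.01 + 0.06 = 0.1.
Current steady state (s = 0.58): k* = (0.58/0.1)^(1/0.75) ≈ 10.4209, y* = 10.4209^0.25 ≈ 1.7967, c* = (1−0.58)·1.7967 ≈ 0.7546.
At the golden rule the marginal product of capital equals n+g+δ: 0.25·k^(0.25−1) = 0.1. Solving, k_gold = (0.25/0.1)^(1/0.75) ≈ 3.3930.
y_gold = 3.3930^0.25 ≈ 1.3572, c_gold = y_gold − 0.1·k_gold ≈ 1.0179.
Gain: Δc = 1.0179 − 0.7546 ≈ 0.2633.

Δc ≈ 0.263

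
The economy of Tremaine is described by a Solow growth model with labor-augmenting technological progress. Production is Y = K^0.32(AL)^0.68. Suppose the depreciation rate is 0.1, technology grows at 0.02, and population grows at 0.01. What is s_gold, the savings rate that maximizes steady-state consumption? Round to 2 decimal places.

Break-even investment rate: n + g + δ = 0.01 + 0.02 + 0.1 = 0.13.
At the golden rule MPK = n+g+δ, and in any Cobb-Douglas steady state s = (n+g+δ)·k/y = MPK·k/y = capital's share 0.32.

s_gold = 0.32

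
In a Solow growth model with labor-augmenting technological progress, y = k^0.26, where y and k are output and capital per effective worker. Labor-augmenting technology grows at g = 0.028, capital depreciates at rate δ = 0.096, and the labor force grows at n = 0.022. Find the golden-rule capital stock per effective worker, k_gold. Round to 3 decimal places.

Break-even investment rate: n + g + δ = 0.022 + 0.028 + 0.096 = 0.146.
At the golden rule the marginal product of capital equals n+g+δ: 0.26·k^(0.26−1) = 0.146. Solving, k_gold = (0.26/0.146)^(1/0.74) ≈ 2.1811.

k_gold ≈ 2.181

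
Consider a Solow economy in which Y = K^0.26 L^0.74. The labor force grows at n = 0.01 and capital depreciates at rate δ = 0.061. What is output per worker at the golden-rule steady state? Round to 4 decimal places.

y_gold ≈ 1.5778

Break-even investment rate: n + δ = 0.01 + 0.061 = 0.071.
Setting f'(k) = n+δ gives 0.26·k^(0.26−1) = 0.071, hence k_gold = (0.26/0.071)^(1/0.74) ≈ 5.7780.
Output: y_gold = k_gold^0.26 = 5.7780^0.26 ≈ 1.5778.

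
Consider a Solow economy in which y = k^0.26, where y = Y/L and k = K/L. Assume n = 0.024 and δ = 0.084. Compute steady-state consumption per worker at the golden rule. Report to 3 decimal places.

c_gold ≈ 1.008

Break-even investment rate: n + δ = 0.024 + 0.084 = 0.108.
Setting f'(k) = n+δ gives 0.26·k^(0.26−1) = 0.108, hence k_gold = (0.26/0.108)^(1/0.74) ≈ 3.2780.
y_gold = 3.2780^0.26 ≈ 1.3616.
c_gold = y_gold − (n+δ)·k_gold = 1.3616 − 0.108·3.2780 ≈ 1.0076.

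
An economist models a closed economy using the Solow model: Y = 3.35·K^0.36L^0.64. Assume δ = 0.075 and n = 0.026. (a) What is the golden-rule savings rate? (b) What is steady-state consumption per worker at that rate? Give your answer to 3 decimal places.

Break-even investment rate: n + δ = 0.026 + 0.075 = 0.101.
For Cobb-Douglas, s_gold equals capital's share: s_gold = 0.36.
Setting f'(k) = n+δ gives 0.36·3.35·k^(0.36−1) = 0.101, hence k_gold = (0.36·3.35/0.101)^(1/0.64) ≈ 48.1785.
y_gold = 3.35·48.1785^0.36 ≈ 13.5167; c_gold = (1−0.36)·y_gold ≈ 8.6507.

(a) s_gold = 0.360; (b) c_gold ≈ 8.651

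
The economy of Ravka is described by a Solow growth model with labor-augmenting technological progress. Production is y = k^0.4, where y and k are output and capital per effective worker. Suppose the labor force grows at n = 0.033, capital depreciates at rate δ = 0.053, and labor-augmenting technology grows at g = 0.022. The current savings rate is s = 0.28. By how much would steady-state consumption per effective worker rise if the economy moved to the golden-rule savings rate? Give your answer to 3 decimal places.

n + g + δ = 0.033 + 0.022 + 0.053 = 0.108.
Current steady state (s = 0.28): k* = (0.28/0.108)^(1/0.6) ≈ 4.8928, y* = 4.8928^0.4 ≈ 1.8872, c* = (1−0.28)·1.8872 ≈ 1.3588.
Setting f'(k) = n+g+δ gives 0.4·k^(0.4−1) = 0.108, hence k_gold = (0.4/0.108)^(1/0.6) ≈ 8.8660.
y_gold = 8.8660^0.4 ≈ 2.3938, c_gold = y_gold − 0.108·k_gold ≈ 1.4363.
Gain: Δc = 1.4363 − 1.3588 ≈ 0.0775.

Δc ≈ 0.077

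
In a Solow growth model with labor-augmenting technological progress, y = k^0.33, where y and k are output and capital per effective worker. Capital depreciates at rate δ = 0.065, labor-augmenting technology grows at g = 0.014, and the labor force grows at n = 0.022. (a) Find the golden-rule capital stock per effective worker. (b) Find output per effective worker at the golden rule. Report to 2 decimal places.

(a) k_gold ≈ 5.85; (b) y_gold ≈ 1.79

Break-even investment rate: n + g + δ = 0.022 + 0.014 + 0.065 = 0.101.
Golden rule sets MPK = n+g+δ: 0.33·k^(0.33−1) = 0.101, so k_gold = (0.33/0.101)^(1/0.67) ≈ 5.8540.
y_gold = 5.8540^0.33 ≈ 1.7917.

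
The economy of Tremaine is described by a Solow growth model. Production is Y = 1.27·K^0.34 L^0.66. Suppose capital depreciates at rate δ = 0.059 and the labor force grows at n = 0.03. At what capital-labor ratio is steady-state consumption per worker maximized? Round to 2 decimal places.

Capital per worker breaks even when investment replaces (n + δ)·k; here n + δ = 0.089.
At the golden rule the marginal product of capital equals n+δ: 0.34·1.27·k^(0.34−1) = 0.089. Solving, k_gold = (0.34·1.27/0.089)^(1/0.66) ≈ 10.9454.

k_gold ≈ 10.95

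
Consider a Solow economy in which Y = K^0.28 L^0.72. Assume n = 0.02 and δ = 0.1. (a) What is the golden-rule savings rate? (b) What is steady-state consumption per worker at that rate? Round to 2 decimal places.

n + δ = 0.02 + 0.1 = 0.12.
For Cobb-Douglas, s_gold equals capital's share: s_gold = 0.28.
Golden rule sets MPK = n+δ: 0.28·k^(0.28−1) = 0.12, so k_gold = (0.28/0.12)^(1/0.72) ≈ 3.2440.
y_gold = 3.2440^0.28 ≈ 1.3903; c_gold = (1−0.28)·y_gold ≈ 1.0010.

(a) s_gold = 0.28; (b) c_gold ≈ 1.00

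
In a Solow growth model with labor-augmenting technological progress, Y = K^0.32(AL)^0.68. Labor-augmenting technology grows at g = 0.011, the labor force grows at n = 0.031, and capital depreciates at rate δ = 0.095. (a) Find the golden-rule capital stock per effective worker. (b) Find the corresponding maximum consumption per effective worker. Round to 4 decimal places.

(a) k_gold ≈ 3.4818; (b) c_gold ≈ 1.0136

n + g + δ = 0.031 + 0.011 + 0.095 = 0.137.
Setting f'(k) = n+g+δ gives 0.32·k^(0.32−1) = 0.137, hence k_gold = (0.32/0.137)^(1/0.68) ≈ 3.4818.
y_gold = 3.4818^0.32 ≈ 1.4907; c_gold = y_gold − 0.137·k_gold ≈ 1.0136.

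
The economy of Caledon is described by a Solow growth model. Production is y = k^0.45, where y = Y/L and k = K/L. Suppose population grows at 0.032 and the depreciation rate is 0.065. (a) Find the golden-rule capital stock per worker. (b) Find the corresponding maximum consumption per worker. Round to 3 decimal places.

(a) k_gold ≈ 16.282; (b) c_gold ≈ 1.930

n + δ = 0.032 + 0.065 = 0.097.
At the golden rule the marginal product of capital equals n+δ: 0.45·k^(0.45−1) = 0.097. Solving, k_gold = (0.45/0.097)^(1/0.55) ≈ 16.2821.
y_gold = 16.2821^0.45 ≈ 3.5097; c_gold = y_gold − 0.097·k_gold ≈ 1.9303.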